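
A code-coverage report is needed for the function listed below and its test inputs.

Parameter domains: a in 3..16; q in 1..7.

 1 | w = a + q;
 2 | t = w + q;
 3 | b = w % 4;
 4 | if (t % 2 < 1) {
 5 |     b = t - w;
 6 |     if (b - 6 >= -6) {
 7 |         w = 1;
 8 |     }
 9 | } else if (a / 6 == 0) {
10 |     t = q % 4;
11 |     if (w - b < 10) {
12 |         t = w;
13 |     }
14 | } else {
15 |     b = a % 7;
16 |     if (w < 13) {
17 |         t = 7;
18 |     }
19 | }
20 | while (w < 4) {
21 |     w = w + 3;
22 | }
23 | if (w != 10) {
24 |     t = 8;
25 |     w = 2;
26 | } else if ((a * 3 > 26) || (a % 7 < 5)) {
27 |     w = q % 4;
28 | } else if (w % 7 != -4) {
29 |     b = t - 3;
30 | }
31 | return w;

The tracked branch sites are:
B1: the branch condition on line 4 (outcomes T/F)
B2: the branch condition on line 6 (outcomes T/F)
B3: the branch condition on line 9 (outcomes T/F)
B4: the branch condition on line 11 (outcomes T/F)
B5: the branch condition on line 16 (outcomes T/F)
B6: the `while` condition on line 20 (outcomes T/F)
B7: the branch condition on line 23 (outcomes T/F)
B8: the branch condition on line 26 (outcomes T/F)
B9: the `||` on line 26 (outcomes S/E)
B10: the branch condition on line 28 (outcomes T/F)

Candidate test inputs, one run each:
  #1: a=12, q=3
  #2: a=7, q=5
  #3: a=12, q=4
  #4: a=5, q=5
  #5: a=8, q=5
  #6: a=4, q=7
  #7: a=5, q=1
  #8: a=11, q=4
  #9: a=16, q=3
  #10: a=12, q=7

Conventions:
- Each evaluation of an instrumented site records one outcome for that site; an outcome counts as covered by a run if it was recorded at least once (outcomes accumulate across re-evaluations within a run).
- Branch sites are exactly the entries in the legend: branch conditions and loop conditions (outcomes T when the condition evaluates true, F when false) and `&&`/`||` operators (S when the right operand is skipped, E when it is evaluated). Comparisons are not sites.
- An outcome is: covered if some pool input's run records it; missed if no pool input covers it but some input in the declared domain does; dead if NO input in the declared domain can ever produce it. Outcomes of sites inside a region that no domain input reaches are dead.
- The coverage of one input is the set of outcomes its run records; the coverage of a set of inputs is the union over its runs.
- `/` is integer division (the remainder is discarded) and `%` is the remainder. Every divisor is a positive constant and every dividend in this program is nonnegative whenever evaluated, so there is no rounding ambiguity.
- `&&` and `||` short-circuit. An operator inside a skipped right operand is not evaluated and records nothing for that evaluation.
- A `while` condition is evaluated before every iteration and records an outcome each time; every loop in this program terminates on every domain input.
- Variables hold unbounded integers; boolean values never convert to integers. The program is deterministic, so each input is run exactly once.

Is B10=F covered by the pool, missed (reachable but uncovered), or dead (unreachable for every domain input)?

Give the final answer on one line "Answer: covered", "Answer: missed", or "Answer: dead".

no pool input records B10=F
checking all 98 inputs in the declared domain: B10=F is never recorded -> dead

Answer: dead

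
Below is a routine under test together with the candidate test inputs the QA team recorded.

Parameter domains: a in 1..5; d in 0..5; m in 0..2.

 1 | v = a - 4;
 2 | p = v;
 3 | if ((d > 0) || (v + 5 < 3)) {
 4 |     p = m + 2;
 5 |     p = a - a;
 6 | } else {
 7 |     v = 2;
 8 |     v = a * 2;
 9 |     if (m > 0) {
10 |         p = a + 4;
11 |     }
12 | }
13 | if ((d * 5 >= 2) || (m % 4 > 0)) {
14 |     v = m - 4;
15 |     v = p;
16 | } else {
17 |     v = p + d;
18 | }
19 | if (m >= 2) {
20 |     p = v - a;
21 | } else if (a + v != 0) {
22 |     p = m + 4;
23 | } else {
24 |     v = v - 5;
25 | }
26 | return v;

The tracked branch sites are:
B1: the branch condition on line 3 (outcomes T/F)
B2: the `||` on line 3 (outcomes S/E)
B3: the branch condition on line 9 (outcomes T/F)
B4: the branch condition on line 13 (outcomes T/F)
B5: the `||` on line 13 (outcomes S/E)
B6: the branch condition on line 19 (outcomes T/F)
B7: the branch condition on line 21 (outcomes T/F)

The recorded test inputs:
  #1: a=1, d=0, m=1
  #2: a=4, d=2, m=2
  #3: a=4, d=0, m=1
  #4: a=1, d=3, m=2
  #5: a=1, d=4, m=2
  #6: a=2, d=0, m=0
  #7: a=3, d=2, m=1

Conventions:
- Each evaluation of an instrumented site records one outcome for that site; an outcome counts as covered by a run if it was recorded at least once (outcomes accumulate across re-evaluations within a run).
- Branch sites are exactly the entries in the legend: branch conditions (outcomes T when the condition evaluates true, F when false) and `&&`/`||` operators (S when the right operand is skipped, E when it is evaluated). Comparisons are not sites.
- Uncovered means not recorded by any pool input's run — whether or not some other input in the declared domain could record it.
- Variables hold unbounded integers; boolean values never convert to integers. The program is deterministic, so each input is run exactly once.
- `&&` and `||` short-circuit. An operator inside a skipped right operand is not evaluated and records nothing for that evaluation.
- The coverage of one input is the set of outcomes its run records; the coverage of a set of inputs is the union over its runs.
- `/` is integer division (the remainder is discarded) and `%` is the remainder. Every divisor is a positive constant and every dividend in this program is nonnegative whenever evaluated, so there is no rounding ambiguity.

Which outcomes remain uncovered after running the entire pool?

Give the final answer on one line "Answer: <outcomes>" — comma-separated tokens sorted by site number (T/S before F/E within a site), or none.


input #1, a=1, d=0, m=1: outcomes B1=T, B2=E, B4=T, B5=E, B6=F, B7=T
input #2, a=4, d=2, m=2: outcomes B1=T, B2=S, B4=T, B5=S, B6=T
input #3, a=4, d=0, m=1: outcomes B1=F, B2=E, B3=T, B4=T, B5=E, B6=F, B7=T
input #4, a=1, d=3, m=2: outcomes B1=T, B2=S, B4=T, B5=S, B6=T
input #5, a=1, d=4, m=2: outcomes B1=T, B2=S, B4=T, B5=S, B6=T
input #6, a=2, d=0, m=0: outcomes B1=F, B2=E, B3=F, B4=F, B5=E, B6=F, B7=F
input #7, a=3, d=2, m=1: outcomes B1=T, B2=S, B4=T, B5=S, B6=F, B7=T
union over the pool: B1=T, B1=F, B2=S, B2=E, B3=T, B3=F, B4=T, B4=F, B5=S, B5=E, B6=T, B6=F, B7=T, B7=F
uncovered (0 of 14): none
Answer: none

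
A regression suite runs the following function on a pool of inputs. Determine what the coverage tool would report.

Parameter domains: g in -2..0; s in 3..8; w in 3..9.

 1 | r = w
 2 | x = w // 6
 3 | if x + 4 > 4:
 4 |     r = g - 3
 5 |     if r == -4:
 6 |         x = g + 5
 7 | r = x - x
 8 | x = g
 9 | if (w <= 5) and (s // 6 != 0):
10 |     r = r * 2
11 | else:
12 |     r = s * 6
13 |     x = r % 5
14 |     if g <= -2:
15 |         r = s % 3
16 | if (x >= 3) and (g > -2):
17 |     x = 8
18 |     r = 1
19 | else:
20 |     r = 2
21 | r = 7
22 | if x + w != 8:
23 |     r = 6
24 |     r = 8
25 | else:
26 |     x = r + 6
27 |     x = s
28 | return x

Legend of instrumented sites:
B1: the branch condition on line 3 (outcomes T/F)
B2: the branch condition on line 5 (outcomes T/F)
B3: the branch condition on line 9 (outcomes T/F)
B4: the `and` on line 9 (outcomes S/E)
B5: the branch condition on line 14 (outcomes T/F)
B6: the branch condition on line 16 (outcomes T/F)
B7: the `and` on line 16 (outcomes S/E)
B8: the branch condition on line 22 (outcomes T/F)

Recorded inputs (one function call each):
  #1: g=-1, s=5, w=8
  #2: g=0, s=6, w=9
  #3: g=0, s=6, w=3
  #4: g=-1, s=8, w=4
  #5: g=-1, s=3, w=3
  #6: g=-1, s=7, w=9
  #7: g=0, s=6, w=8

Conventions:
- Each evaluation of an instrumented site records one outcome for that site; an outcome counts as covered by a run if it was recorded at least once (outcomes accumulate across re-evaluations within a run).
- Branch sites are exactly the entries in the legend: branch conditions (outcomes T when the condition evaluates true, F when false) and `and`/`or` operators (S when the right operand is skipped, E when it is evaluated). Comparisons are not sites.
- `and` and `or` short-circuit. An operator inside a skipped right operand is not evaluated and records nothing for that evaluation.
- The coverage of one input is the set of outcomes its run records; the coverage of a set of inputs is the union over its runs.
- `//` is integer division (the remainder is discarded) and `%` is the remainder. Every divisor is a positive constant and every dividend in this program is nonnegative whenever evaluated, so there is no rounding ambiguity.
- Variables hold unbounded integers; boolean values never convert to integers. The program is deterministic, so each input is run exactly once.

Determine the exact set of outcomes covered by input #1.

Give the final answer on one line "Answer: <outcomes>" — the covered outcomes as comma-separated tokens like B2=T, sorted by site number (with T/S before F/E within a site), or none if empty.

Tracing the run of input #1 (g=-1, s=5, w=8):
  B1->T, B2->T, B4->S, B3->F, B5->F, B7->S, B6->F, B8->F
collecting distinct outcomes: B1=T, B2=T, B3=F, B4=S, B5=F, B6=F, B7=S, B8=F

Answer: B1=T, B2=T, B3=F, B4=S, B5=F, B6=F, B7=S, B8=F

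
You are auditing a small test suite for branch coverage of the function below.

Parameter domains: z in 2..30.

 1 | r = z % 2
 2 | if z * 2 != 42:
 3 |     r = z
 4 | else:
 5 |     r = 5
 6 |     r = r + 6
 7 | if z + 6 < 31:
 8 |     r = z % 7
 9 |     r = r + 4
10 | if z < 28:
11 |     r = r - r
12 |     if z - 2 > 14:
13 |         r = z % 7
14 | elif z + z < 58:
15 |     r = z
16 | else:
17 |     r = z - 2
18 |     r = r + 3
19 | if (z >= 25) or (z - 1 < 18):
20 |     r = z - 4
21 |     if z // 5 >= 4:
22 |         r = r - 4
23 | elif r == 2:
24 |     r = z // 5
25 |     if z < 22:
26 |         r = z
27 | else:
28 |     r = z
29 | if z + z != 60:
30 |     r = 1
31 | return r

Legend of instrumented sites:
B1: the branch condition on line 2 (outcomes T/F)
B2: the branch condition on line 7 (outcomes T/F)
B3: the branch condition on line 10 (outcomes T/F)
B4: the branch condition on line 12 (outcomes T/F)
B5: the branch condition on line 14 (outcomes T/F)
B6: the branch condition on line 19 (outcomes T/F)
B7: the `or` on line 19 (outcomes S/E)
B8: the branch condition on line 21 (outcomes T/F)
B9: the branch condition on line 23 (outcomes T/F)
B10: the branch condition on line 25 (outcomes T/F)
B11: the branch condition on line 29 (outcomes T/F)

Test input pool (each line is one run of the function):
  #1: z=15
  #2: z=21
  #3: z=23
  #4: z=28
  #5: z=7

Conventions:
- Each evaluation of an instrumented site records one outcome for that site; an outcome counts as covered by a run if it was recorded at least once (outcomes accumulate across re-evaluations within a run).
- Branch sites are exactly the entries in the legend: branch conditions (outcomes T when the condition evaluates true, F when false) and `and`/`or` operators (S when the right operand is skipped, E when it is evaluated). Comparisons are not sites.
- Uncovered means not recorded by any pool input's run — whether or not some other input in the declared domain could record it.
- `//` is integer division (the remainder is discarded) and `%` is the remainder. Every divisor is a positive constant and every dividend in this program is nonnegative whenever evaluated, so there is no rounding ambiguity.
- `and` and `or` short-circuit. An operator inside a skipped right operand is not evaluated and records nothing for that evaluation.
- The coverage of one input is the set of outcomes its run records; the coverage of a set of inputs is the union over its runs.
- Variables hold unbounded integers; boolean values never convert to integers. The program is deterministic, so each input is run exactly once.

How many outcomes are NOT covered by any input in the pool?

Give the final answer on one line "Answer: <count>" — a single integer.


#1 (z=15) -> B1->T, B2->T, B3->T, B4->F, B7->E, B6->T, B8->F, B11->T; covered: B1=T, B2=T, B3=T, B4=F, B6=T, B7=E, B8=F, B11=T
#2 (z=21) -> B1->F, B2->T, B3->T, B4->T, B7->E, B6->F, B9->F, B11->T; covered: B1=F, B2=T, B3=T, B4=T, B6=F, B7=E, B9=F, B11=T
#3 (z=23) -> B1->T, B2->T, B3->T, B4->T, B7->E, B6->F, B9->T, B10->F, B11->T; covered: B1=T, B2=T, B3=T, B4=T, B6=F, B7=E, B9=T, B10=F, B11=T
#4 (z=28) -> B1->T, B2->F, B3->F, B5->T, B7->S, B6->T, B8->T, B11->T; covered: B1=T, B2=F, B3=F, B5=T, B6=T, B7=S, B8=T, B11=T
#5 (z=7) -> B1->T, B2->T, B3->T, B4->F, B7->E, B6->T, B8->F, B11->T; covered: B1=T, B2=T, B3=T, B4=F, B6=T, B7=E, B8=F, B11=T
union over the pool: B1=T, B1=F, B2=T, B2=F, B3=T, B3=F, B4=T, B4=F, B5=T, B6=T, B6=F, B7=S, B7=E, B8=T, B8=F, B9=T, B9=F, B10=F, B11=T
uncovered (3 of 22): B5=F, B10=T, B11=F
Answer: 3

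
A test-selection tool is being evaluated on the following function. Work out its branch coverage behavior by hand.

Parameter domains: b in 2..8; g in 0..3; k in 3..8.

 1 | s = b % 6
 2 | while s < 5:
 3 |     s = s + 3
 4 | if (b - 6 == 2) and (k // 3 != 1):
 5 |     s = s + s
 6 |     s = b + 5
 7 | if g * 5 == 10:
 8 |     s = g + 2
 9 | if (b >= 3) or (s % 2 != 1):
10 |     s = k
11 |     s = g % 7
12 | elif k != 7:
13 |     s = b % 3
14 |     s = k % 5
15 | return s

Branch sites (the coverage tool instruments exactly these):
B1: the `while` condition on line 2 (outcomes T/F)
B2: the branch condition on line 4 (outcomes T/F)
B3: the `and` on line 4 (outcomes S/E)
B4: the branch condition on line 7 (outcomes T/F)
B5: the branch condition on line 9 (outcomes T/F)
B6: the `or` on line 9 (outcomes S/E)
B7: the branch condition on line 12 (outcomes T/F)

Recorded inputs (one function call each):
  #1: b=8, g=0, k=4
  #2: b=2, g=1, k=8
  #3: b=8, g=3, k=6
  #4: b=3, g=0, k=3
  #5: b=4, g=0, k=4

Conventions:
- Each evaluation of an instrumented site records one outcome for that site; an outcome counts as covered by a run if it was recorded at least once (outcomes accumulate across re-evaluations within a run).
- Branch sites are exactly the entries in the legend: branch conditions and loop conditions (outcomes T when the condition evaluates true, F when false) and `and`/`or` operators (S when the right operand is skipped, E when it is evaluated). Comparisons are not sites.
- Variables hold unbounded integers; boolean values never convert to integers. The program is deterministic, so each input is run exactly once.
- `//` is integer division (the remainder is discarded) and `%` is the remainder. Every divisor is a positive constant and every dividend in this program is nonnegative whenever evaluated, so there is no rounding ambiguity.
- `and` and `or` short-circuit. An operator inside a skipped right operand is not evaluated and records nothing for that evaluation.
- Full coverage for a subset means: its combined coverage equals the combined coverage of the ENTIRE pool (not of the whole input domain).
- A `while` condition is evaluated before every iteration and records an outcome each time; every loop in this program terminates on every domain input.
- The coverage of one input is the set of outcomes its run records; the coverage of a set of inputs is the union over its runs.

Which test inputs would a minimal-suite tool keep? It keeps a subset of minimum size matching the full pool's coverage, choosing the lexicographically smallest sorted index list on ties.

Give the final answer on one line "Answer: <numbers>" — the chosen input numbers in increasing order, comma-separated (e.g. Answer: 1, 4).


input #1, b=8, g=0, k=4: outcomes B1=T, B1=F, B2=F, B3=E, B4=F, B5=T, B6=S
input #2, b=2, g=1, k=8: outcomes B1=T, B1=F, B2=F, B3=S, B4=F, B5=F, B6=E, B7=T
input #3, b=8, g=3, k=6: outcomes B1=T, B1=F, B2=T, B3=E, B4=F, B5=T, B6=S
input #4, b=3, g=0, k=3: outcomes B1=T, B1=F, B2=F, B3=S, B4=F, B5=T, B6=S
input #5, b=4, g=0, k=4: outcomes B1=T, B1=F, B2=F, B3=S, B4=F, B5=T, B6=S
together the pool reaches 12 outcomes: B1=T, B1=F, B2=T, B2=F, B3=S, B3=E, B4=F, B5=T, B5=F, B6=S, B6=E, B7=T
every size-1 subset falls short of the 12 outcomes (best: 8/12)
at size 2, {2, 3} reaches all 12 outcomes; every lexicographically earlier size-2 subset fails
Answer: 2, 3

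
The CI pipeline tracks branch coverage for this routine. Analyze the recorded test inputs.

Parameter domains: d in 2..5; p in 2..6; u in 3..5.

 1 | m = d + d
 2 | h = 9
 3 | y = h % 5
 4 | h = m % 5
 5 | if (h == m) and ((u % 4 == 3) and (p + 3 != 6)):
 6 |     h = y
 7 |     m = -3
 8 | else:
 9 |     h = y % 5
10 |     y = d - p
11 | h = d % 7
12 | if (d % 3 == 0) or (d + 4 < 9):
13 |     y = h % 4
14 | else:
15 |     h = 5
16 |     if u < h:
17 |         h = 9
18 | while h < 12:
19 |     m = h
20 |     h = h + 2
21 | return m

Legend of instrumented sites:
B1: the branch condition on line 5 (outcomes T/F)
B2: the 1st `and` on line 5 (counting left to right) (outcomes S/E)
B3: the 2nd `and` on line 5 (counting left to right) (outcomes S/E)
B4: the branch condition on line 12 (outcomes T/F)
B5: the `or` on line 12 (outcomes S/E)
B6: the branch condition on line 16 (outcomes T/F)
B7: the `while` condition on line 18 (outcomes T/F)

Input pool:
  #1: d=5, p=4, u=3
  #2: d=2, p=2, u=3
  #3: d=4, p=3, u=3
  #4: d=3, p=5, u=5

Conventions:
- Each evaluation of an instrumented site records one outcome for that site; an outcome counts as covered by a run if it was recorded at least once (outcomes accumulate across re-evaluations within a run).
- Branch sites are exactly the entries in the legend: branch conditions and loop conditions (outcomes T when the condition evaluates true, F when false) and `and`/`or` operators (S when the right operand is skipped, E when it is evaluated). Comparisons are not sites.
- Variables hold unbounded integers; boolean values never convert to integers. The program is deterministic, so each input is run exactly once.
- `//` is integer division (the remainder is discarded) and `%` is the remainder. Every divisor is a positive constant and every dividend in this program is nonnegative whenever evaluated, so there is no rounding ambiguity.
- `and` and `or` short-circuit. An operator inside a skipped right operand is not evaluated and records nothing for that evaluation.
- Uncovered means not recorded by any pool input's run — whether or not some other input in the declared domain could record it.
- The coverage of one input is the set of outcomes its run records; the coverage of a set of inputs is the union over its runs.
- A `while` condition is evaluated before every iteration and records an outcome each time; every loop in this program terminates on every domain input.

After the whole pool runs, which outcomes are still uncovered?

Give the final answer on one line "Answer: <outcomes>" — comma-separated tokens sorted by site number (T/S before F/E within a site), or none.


#1 (d=5, p=4, u=3) -> B2->S, B1->F, B5->E, B4->F, B6->T, B7->T, B7->T, B7->F; covered: B1=F, B2=S, B4=F, B5=E, B6=T, B7=T, B7=F
#2 (d=2, p=2, u=3) -> B2->E, B3->E, B1->T, B5->E, B4->T, B7->T, B7->T, B7->T, B7->T, B7->T, B7->F; covered: B1=T, B2=E, B3=E, B4=T, B5=E, B7=T, B7=F
#3 (d=4, p=3, u=3) -> B2->S, B1->F, B5->E, B4->T, B7->T, B7->T, B7->T, B7->T, B7->F; covered: B1=F, B2=S, B4=T, B5=E, B7=T, B7=F
#4 (d=3, p=5, u=5) -> B2->S, B1->F, B5->S, B4->T, B7->T, B7->T, B7->T, B7->T, B7->T, B7->F; covered: B1=F, B2=S, B4=T, B5=S, B7=T, B7=F
union over the pool: B1=T, B1=F, B2=S, B2=E, B3=E, B4=T, B4=F, B5=S, B5=E, B6=T, B7=T, B7=F
uncovered (2 of 14): B3=S, B6=F
Answer: B3=S, B6=F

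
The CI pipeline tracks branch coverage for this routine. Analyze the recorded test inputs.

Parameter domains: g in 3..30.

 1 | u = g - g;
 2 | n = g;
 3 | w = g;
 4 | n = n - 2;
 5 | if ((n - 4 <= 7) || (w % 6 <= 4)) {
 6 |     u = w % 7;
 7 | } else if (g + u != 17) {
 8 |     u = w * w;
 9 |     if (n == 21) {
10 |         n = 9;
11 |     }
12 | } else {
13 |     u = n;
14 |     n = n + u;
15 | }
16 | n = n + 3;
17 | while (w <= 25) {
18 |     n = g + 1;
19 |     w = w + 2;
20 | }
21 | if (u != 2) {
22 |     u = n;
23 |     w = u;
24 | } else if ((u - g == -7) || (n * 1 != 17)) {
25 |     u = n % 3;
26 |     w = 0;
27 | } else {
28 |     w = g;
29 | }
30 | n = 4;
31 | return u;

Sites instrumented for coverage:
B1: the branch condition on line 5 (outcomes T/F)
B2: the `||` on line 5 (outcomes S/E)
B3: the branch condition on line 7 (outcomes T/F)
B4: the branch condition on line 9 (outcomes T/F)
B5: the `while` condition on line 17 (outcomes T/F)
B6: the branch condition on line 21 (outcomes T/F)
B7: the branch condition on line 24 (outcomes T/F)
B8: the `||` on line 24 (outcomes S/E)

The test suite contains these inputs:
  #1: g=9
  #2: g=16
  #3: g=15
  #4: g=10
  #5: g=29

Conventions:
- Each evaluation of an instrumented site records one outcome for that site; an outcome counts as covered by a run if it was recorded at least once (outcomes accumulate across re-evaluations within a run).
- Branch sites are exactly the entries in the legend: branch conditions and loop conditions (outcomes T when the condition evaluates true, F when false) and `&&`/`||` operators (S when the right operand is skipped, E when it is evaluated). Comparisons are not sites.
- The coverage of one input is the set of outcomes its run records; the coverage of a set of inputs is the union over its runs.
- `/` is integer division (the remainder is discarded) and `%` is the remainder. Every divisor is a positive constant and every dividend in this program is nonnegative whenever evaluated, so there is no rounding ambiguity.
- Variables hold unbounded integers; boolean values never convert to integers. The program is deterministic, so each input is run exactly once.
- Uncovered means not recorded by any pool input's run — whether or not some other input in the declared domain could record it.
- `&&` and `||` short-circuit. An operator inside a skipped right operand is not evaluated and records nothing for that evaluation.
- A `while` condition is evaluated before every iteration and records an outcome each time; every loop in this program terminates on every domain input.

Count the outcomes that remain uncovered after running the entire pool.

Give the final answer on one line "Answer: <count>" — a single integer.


run #1 (g=9) records B1=T, B2=S, B5=T, B5=F, B6=F, B7=T, B8=S
run #2 (g=16) records B1=T, B2=E, B5=T, B5=F, B6=F, B7=F, B8=E
run #3 (g=15) records B1=T, B2=E, B5=T, B5=F, B6=T
run #4 (g=10) records B1=T, B2=S, B5=T, B5=F, B6=T
run #5 (g=29) records B1=F, B2=E, B3=T, B4=F, B5=F, B6=T
union over the pool: B1=T, B1=F, B2=S, B2=E, B3=T, B4=F, B5=T, B5=F, B6=T, B6=F, B7=T, B7=F, B8=S, B8=E
uncovered (2 of 16): B3=F, B4=T
Answer: 2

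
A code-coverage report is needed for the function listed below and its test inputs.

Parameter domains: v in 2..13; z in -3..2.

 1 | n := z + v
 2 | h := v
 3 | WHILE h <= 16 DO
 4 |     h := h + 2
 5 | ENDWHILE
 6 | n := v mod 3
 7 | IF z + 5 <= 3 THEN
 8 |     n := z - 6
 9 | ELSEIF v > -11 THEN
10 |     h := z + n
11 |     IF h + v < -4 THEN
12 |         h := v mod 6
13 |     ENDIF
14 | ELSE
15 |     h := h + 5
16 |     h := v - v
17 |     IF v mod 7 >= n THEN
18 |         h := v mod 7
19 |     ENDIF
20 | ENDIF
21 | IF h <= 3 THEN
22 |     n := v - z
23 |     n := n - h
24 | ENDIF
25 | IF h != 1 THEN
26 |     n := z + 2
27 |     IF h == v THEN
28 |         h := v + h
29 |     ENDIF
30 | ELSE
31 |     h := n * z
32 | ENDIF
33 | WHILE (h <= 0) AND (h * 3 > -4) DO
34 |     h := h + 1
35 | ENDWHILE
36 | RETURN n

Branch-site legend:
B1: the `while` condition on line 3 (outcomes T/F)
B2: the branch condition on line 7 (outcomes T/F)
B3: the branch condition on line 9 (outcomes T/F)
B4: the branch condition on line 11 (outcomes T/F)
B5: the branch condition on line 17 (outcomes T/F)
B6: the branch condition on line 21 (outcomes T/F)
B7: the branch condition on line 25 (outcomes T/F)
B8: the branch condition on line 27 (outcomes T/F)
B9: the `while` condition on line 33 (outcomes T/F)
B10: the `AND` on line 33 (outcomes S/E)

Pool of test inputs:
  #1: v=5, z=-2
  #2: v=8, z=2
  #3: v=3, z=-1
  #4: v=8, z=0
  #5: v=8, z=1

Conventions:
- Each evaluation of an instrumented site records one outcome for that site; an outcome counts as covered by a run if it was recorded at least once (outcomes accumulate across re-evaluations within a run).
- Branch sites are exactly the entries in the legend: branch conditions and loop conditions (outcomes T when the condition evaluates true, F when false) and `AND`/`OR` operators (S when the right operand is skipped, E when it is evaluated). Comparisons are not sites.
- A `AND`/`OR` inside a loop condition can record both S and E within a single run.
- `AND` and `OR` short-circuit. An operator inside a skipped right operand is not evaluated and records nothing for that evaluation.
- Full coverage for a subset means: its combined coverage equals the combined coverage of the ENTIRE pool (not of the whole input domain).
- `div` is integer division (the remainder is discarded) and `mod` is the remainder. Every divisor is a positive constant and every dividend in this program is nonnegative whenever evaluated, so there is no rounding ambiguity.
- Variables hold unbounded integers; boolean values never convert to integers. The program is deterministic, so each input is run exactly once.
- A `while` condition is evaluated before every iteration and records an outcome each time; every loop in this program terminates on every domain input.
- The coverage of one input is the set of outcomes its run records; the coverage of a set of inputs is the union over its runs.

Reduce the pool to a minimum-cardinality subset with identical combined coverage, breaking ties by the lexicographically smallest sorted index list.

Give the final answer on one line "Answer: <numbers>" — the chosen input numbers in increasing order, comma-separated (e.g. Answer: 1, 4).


run #1 (v=5, z=-2) records B1=T, B1=F, B2=T, B6=F, B7=T, B8=F, B9=F, B10=S
run #2 (v=8, z=2) records B1=T, B1=F, B2=F, B3=T, B4=F, B6=F, B7=T, B8=F, B9=F, B10=S
run #3 (v=3, z=-1) records B1=T, B1=F, B2=F, B3=T, B4=F, B6=T, B7=T, B8=F, B9=T, B9=F, B10=S, B10=E
run #4 (v=8, z=0) records B1=T, B1=F, B2=F, B3=T, B4=F, B6=T, B7=T, B8=F, B9=F, B10=S
run #5 (v=8, z=1) records B1=T, B1=F, B2=F, B3=T, B4=F, B6=T, B7=T, B8=F, B9=F, B10=S
union over all inputs: B1=T, B1=F, B2=T, B2=F, B3=T, B4=F, B6=T, B6=F, B7=T, B8=F, B9=T, B9=F, B10=S, B10=E (14 outcomes)
checked all size-1 subsets: none covers 14 outcomes (max 12/14)
the canonical winner is {1, 3}: size 2, full 14-outcome coverage, earliest index list among size-2 covers
Answer: 1, 3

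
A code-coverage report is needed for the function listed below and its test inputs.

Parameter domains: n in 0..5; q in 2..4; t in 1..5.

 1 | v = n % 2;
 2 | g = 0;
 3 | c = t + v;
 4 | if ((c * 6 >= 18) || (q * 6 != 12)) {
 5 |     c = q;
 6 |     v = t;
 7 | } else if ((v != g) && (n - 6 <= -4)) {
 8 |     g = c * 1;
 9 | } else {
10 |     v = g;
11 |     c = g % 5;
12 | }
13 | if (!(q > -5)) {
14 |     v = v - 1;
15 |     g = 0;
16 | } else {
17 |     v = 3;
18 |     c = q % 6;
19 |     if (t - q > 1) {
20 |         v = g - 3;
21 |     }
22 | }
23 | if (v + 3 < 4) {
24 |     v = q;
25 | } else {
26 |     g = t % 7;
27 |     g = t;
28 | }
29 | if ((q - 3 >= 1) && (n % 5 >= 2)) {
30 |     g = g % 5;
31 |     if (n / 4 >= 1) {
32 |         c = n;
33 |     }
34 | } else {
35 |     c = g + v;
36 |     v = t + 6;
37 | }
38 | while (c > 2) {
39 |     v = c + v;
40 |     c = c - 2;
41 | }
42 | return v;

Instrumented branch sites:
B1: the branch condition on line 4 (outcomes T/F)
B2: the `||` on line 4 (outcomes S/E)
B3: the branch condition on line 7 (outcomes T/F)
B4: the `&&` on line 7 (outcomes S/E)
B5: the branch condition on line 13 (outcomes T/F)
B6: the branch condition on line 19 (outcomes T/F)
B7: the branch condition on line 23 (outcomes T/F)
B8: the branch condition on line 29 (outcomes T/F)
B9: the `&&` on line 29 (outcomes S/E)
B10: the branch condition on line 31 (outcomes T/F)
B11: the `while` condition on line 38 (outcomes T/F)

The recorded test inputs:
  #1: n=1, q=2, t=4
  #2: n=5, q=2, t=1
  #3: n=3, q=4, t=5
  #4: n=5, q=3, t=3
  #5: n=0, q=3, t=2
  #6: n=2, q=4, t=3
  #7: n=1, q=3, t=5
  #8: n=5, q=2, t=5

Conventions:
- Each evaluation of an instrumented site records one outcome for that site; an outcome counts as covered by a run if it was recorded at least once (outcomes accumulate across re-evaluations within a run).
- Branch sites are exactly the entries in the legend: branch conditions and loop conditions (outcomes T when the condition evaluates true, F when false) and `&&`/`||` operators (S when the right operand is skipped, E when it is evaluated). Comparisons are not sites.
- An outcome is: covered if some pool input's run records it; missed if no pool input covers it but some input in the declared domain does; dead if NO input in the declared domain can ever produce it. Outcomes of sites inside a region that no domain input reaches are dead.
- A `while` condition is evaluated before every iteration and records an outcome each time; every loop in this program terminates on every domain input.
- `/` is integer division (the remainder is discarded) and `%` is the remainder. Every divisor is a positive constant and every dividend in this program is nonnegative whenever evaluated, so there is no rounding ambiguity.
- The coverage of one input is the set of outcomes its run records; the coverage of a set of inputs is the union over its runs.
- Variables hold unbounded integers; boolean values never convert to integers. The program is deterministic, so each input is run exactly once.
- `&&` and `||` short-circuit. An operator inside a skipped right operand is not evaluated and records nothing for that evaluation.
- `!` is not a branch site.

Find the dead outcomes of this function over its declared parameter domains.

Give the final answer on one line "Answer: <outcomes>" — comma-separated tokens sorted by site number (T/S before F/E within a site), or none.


running all 90 domain inputs and tallying outcomes:
  B5=T: no domain input ever produces it -> dead
  reachable outcomes have witnesses, e.g. B1=T (e.g. n=0, q=2, t=3), B1=F (e.g. n=0, q=2, t=1), B2=S (e.g. n=0, q=2, t=3), B2=E (e.g. n=0, q=2, t=1)
Answer: B5=T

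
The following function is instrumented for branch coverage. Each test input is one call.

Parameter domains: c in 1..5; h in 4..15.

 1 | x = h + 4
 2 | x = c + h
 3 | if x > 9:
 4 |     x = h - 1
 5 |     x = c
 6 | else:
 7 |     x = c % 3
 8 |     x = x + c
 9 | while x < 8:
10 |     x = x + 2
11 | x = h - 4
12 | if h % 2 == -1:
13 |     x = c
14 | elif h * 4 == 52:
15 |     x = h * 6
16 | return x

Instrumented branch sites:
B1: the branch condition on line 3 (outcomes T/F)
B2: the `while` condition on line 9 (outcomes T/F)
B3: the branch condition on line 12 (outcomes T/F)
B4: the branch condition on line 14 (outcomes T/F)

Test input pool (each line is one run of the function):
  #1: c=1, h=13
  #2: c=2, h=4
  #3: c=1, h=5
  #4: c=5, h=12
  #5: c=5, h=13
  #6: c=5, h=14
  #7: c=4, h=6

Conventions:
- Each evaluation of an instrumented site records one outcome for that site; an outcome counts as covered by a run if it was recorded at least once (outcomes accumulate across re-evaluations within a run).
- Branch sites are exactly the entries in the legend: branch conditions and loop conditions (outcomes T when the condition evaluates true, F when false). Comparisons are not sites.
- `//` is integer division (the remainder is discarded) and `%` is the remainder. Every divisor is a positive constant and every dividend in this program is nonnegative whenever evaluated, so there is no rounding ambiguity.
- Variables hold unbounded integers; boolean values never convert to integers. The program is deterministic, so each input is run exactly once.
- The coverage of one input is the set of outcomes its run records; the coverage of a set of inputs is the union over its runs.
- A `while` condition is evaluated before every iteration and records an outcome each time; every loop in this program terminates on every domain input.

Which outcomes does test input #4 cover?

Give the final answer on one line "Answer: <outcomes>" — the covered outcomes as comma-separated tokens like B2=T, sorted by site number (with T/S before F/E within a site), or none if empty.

Simulating input #4 (c=5, h=12) step by step:
  B1->T, B2->T, B2->T, B2->F, B3->F, B4->F
collecting distinct outcomes: B1=T, B2=T, B2=F, B3=F, B4=F

Answer: B1=T, B2=T, B2=F, B3=F, B4=F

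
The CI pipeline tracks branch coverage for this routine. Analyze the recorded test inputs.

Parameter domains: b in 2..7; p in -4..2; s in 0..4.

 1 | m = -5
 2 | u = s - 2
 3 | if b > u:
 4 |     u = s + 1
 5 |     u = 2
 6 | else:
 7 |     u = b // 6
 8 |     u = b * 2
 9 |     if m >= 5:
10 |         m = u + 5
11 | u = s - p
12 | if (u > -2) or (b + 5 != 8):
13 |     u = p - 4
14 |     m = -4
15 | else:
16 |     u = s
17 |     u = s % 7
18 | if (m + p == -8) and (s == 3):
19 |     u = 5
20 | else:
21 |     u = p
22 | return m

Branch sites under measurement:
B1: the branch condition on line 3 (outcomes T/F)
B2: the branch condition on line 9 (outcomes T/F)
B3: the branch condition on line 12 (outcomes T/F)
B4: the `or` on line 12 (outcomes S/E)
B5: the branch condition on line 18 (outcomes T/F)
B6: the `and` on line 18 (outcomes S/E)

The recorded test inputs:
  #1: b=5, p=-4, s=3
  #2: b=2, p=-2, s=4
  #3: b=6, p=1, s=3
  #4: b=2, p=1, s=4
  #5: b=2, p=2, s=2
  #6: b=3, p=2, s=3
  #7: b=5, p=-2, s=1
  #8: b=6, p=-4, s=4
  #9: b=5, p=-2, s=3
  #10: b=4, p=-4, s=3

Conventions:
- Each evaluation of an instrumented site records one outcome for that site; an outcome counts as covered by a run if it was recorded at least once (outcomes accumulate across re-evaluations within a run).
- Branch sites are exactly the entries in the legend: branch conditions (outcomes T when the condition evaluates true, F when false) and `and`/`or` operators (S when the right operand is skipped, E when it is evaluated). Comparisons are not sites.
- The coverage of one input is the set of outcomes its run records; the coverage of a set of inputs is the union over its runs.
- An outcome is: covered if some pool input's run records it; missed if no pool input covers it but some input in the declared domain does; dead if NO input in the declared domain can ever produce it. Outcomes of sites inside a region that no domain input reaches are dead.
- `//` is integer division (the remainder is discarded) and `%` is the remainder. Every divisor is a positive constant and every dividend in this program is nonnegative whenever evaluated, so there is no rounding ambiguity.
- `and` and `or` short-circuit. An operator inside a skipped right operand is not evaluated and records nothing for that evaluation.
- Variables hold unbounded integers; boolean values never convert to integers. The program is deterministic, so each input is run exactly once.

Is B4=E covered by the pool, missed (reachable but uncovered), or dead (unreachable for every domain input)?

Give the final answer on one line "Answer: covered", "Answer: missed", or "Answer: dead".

no pool input records B4=E
but domain input (b=2, p=2, s=0) does record it -> reachable, so missed

Answer: missed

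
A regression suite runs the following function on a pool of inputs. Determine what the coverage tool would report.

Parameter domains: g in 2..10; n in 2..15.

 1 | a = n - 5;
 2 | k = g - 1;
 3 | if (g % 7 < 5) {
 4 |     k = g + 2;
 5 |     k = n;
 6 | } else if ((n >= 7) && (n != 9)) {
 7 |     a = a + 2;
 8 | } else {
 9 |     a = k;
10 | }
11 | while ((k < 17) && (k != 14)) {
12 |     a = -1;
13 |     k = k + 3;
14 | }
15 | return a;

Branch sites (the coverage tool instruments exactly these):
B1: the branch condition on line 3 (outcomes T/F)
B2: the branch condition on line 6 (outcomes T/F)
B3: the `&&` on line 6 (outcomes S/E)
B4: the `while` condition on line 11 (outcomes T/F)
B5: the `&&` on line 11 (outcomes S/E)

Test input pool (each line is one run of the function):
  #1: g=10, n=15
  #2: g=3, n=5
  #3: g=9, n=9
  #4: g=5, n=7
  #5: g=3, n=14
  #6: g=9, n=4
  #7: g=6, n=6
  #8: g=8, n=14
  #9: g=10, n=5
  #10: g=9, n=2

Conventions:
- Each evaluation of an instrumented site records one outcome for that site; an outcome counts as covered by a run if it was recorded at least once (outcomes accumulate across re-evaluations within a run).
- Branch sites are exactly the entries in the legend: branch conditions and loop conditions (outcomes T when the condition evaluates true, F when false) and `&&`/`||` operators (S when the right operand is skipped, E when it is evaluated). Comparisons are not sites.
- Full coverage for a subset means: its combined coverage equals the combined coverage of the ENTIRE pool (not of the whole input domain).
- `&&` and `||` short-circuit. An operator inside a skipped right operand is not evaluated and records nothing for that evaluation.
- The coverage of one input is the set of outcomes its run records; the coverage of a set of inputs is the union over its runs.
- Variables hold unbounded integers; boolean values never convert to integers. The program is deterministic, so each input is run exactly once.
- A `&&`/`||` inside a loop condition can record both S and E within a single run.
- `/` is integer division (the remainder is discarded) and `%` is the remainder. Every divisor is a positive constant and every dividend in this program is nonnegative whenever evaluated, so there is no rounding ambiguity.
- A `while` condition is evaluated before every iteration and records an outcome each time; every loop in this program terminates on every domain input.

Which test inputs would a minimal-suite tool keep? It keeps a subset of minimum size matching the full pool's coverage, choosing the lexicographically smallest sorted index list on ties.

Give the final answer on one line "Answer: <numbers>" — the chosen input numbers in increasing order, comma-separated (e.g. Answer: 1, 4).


#1 (g=10, n=15) -> B1->T, B5->E, B4->T, B5->S, B4->F; covered: B1=T, B4=T, B4=F, B5=S, B5=E
#2 (g=3, n=5) -> B1->T, B5->E, B4->T, B5->E, B4->T, B5->E, B4->T, B5->E, B4->F; covered: B1=T, B4=T, B4=F, B5=E
#3 (g=9, n=9) -> B1->T, B5->E, B4->T, B5->E, B4->T, B5->E, B4->T, B5->S, B4->F; covered: B1=T, B4=T, B4=F, B5=S, B5=E
#4 (g=5, n=7) -> B1->F, B3->E, B2->T, B5->E, B4->T, B5->E, B4->T, B5->E, B4->T, B5->E, B4->T, B5->E, B4->T, B5->S, ...; covered: B1=F, B2=T, B3=E, B4=T, B4=F, B5=S, B5=E
#5 (g=3, n=14) -> B1->T, B5->E, B4->F; covered: B1=T, B4=F, B5=E
#6 (g=9, n=4) -> B1->T, B5->E, B4->T, B5->E, B4->T, B5->E, B4->T, B5->E, B4->T, B5->E, B4->T, B5->S, B4->F; covered: B1=T, B4=T, B4=F, B5=S, B5=E
#7 (g=6, n=6) -> B1->F, B3->S, B2->F, B5->E, B4->T, B5->E, B4->T, B5->E, B4->T, B5->E, B4->F; covered: B1=F, B2=F, B3=S, B4=T, B4=F, B5=E
#8 (g=8, n=14) -> B1->T, B5->E, B4->F; covered: B1=T, B4=F, B5=E
#9 (g=10, n=5) -> B1->T, B5->E, B4->T, B5->E, B4->T, B5->E, B4->T, B5->E, B4->F; covered: B1=T, B4=T, B4=F, B5=E
#10 (g=9, n=2) -> B1->T, B5->E, B4->T, B5->E, B4->T, B5->E, B4->T, B5->E, B4->T, B5->E, B4->F; covered: B1=T, B4=T, B4=F, B5=E
union over all inputs: B1=T, B1=F, B2=T, B2=F, B3=S, B3=E, B4=T, B4=F, B5=S, B5=E (10 outcomes)
no size-1 subset reaches all 10 outcomes (best union: 7/10)
no size-2 subset reaches all 10 outcomes (best union: 9/10)
inputs {1, 4, 7} (size 3) cover everything; no size-3 subset with a lexicographically smaller index list covers all 10
Answer: 1, 4, 7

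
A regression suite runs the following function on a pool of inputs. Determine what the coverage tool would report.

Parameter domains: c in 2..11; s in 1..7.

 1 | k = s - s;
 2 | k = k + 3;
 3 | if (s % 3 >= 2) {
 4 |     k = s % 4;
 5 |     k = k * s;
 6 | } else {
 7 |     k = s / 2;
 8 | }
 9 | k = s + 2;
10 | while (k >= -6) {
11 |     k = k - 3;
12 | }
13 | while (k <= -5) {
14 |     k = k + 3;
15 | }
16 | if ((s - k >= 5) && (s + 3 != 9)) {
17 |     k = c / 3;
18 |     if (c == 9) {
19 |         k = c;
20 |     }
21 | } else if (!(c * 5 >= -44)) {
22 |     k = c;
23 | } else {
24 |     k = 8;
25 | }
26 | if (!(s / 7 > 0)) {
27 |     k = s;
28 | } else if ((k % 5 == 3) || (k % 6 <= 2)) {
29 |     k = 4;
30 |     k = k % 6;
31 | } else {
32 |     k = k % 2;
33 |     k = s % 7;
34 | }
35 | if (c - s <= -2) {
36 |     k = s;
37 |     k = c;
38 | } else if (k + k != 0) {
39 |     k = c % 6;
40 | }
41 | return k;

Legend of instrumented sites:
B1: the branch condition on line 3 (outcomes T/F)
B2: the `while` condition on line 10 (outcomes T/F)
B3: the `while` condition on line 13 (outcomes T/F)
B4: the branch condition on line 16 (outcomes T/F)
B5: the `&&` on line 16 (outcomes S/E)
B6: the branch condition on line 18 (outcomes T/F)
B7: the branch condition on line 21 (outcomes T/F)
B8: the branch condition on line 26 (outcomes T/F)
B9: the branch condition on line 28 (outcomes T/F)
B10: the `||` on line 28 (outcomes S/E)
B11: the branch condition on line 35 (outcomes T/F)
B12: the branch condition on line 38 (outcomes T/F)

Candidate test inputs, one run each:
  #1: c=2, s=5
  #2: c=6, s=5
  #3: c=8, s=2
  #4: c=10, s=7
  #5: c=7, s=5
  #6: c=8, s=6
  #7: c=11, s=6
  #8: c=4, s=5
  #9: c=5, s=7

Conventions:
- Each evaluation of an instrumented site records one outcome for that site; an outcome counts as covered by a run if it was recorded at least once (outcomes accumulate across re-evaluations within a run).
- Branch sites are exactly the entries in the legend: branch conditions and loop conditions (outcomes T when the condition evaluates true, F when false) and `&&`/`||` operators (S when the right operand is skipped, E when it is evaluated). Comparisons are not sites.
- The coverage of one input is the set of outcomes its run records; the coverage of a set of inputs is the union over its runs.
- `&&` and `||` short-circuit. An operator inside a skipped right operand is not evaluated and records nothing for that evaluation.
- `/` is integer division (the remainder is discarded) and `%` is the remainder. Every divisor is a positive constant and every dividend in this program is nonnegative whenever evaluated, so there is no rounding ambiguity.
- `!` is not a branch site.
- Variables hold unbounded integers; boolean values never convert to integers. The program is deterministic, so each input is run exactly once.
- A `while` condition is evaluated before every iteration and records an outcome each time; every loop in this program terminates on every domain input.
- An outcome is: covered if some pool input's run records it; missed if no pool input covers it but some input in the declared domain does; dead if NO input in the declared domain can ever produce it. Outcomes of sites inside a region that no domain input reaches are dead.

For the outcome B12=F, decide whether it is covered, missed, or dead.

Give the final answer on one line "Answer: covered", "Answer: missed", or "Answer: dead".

no pool input records B12=F
but domain input (c=9, s=7) does record it -> reachable, so missed

Answer: missed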